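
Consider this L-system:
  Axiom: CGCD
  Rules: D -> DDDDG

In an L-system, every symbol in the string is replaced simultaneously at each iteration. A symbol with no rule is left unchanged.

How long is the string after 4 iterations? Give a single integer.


Answer: 344

Derivation:
Step 0: length = 4
Step 1: length = 8
Step 2: length = 24
Step 3: length = 88
Step 4: length = 344


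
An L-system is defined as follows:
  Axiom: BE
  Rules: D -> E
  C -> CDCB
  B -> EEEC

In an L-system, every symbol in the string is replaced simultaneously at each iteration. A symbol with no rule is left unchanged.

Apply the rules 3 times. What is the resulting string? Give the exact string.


Step 0: BE
Step 1: EEECE
Step 2: EEECDCBE
Step 3: EEECDCBECDCBEEECE

Answer: EEECDCBECDCBEEECE


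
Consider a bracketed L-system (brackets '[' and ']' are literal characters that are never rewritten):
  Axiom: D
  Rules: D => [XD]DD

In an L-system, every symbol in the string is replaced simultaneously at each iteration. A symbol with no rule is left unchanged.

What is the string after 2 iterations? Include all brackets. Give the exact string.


Step 0: D
Step 1: [XD]DD
Step 2: [X[XD]DD][XD]DD[XD]DD

Answer: [X[XD]DD][XD]DD[XD]DD


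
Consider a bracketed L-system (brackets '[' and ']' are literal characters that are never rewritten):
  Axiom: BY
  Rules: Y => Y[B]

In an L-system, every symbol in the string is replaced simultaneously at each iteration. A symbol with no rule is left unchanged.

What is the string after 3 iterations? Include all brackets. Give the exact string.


Answer: BY[B][B][B]

Derivation:
Step 0: BY
Step 1: BY[B]
Step 2: BY[B][B]
Step 3: BY[B][B][B]


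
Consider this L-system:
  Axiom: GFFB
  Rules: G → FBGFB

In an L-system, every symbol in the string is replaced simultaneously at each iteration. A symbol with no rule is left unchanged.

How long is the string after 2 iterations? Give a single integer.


Answer: 12

Derivation:
Step 0: length = 4
Step 1: length = 8
Step 2: length = 12


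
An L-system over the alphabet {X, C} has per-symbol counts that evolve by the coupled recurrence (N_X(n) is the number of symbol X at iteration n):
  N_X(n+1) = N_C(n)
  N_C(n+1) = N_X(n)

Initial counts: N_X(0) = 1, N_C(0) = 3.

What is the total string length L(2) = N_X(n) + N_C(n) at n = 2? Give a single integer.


Step 0: N_X=1, N_C=3, L=4
Step 1: N_X=3, N_C=1, L=4
Step 2: N_X=1, N_C=3, L=4

Answer: 4


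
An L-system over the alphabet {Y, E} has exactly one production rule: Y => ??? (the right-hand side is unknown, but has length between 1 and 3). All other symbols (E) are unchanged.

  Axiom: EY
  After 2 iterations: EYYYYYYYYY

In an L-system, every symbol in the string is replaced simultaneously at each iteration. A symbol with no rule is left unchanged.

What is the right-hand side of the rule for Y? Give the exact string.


Trying Y => YYY:
  Step 0: EY
  Step 1: EYYY
  Step 2: EYYYYYYYYY
Matches the given result.

Answer: YYY


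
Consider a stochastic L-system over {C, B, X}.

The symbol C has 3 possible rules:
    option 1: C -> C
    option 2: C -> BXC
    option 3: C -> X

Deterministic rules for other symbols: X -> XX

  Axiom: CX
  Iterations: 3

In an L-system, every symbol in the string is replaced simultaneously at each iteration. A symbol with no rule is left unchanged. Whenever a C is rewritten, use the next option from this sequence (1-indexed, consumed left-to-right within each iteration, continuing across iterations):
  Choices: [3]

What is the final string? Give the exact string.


Step 0: CX
Step 1: XXX  (used choices [3])
Step 2: XXXXXX  (used choices [])
Step 3: XXXXXXXXXXXX  (used choices [])

Answer: XXXXXXXXXXXX


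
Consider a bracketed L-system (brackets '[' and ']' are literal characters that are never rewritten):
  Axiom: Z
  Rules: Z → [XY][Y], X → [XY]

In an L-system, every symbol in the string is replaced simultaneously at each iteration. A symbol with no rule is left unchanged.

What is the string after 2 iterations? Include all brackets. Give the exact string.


Answer: [[XY]Y][Y]

Derivation:
Step 0: Z
Step 1: [XY][Y]
Step 2: [[XY]Y][Y]


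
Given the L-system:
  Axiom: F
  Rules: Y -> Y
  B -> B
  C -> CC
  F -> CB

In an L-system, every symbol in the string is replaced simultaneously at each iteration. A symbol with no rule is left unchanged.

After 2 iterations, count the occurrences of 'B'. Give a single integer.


Step 0: F  (0 'B')
Step 1: CB  (1 'B')
Step 2: CCB  (1 'B')

Answer: 1


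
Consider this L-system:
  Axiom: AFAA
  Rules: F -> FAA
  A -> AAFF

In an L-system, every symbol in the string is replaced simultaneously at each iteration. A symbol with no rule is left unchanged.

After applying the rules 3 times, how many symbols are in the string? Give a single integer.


Answer: 189

Derivation:
Step 0: length = 4
Step 1: length = 15
Step 2: length = 53
Step 3: length = 189


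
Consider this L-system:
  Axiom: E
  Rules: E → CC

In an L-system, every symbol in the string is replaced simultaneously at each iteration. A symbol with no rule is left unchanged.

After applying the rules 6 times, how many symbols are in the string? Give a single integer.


Step 0: length = 1
Step 1: length = 2
Step 2: length = 2
Step 3: length = 2
Step 4: length = 2
Step 5: length = 2
Step 6: length = 2

Answer: 2


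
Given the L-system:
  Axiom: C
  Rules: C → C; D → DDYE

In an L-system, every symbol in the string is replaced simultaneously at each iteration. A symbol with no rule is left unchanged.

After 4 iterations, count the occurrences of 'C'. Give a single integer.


Step 0: C  (1 'C')
Step 1: C  (1 'C')
Step 2: C  (1 'C')
Step 3: C  (1 'C')
Step 4: C  (1 'C')

Answer: 1


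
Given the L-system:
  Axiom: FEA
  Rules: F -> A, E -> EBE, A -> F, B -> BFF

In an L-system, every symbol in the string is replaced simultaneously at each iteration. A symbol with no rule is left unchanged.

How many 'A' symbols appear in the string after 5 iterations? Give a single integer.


Answer: 17

Derivation:
Step 0: FEA  (1 'A')
Step 1: AEBEF  (1 'A')
Step 2: FEBEBFFEBEA  (1 'A')
Step 3: AEBEBFFEBEBFFAAEBEBFFEBEF  (3 'A')
Step 4: FEBEBFFEBEBFFAAEBEBFFEBEBFFAAFFEBEBFFEBEBFFAAEBEBFFEBEA  (7 'A')
Step 5: AEBEBFFEBEBFFAAEBEBFFEBEBFFAAFFEBEBFFEBEBFFAAEBEBFFEBEBFFAAFFAAEBEBFFEBEBFFAAEBEBFFEBEBFFAAFFEBEBFFEBEBFFAAEBEBFFEBEF  (17 'A')


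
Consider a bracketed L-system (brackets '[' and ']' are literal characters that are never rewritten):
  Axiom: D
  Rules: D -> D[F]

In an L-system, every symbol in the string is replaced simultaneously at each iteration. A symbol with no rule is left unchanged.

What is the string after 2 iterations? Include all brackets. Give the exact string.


Answer: D[F][F]

Derivation:
Step 0: D
Step 1: D[F]
Step 2: D[F][F]


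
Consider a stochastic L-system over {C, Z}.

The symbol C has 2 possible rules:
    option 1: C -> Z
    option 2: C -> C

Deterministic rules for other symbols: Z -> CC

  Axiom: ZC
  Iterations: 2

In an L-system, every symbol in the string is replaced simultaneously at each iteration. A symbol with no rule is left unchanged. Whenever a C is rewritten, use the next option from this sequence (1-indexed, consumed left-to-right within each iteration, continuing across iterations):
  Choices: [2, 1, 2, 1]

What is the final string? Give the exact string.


Step 0: ZC
Step 1: CCC  (used choices [2])
Step 2: ZCZ  (used choices [1, 2, 1])

Answer: ZCZ


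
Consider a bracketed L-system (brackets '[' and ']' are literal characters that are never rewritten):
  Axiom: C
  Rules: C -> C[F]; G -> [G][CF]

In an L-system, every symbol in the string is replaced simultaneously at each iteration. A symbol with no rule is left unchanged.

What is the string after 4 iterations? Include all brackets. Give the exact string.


Step 0: C
Step 1: C[F]
Step 2: C[F][F]
Step 3: C[F][F][F]
Step 4: C[F][F][F][F]

Answer: C[F][F][F][F]


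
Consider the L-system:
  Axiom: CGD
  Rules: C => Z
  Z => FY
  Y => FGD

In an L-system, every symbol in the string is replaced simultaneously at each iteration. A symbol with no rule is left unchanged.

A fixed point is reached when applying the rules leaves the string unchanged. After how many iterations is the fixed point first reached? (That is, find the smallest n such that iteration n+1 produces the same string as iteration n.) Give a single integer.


Step 0: CGD
Step 1: ZGD
Step 2: FYGD
Step 3: FFGDGD
Step 4: FFGDGD  (unchanged — fixed point at step 3)

Answer: 3


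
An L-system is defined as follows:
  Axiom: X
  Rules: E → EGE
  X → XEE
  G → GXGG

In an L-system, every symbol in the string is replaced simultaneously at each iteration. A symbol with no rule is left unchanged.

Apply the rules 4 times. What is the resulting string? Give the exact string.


Step 0: X
Step 1: XEE
Step 2: XEEEGEEGE
Step 3: XEEEGEEGEEGEGXGGEGEEGEGXGGEGE
Step 4: XEEEGEEGEEGEGXGGEGEEGEGXGGEGEEGEGXGGEGEGXGGXEEGXGGGXGGEGEGXGGEGEEGEGXGGEGEGXGGXEEGXGGGXGGEGEGXGGEGE

Answer: XEEEGEEGEEGEGXGGEGEEGEGXGGEGEEGEGXGGEGEGXGGXEEGXGGGXGGEGEGXGGEGEEGEGXGGEGEGXGGXEEGXGGGXGGEGEGXGGEGE


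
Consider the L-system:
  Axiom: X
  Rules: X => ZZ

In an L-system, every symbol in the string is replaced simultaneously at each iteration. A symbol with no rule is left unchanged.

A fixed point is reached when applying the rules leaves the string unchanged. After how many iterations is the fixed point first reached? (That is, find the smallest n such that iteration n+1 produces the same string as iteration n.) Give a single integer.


Answer: 1

Derivation:
Step 0: X
Step 1: ZZ
Step 2: ZZ  (unchanged — fixed point at step 1)


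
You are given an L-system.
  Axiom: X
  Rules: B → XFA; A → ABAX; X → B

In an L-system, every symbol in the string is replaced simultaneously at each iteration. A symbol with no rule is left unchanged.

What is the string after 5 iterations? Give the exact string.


Answer: BFABAXFABAXXFAABAXBBFABAXABAXXFAABAXBXFA

Derivation:
Step 0: X
Step 1: B
Step 2: XFA
Step 3: BFABAX
Step 4: XFAFABAXXFAABAXB
Step 5: BFABAXFABAXXFAABAXBBFABAXABAXXFAABAXBXFA


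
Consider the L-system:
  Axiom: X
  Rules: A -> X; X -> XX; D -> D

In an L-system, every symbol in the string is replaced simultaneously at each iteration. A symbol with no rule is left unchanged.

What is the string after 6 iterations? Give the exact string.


Step 0: X
Step 1: XX
Step 2: XXXX
Step 3: XXXXXXXX
Step 4: XXXXXXXXXXXXXXXX
Step 5: XXXXXXXXXXXXXXXXXXXXXXXXXXXXXXXX
Step 6: XXXXXXXXXXXXXXXXXXXXXXXXXXXXXXXXXXXXXXXXXXXXXXXXXXXXXXXXXXXXXXXX

Answer: XXXXXXXXXXXXXXXXXXXXXXXXXXXXXXXXXXXXXXXXXXXXXXXXXXXXXXXXXXXXXXXX


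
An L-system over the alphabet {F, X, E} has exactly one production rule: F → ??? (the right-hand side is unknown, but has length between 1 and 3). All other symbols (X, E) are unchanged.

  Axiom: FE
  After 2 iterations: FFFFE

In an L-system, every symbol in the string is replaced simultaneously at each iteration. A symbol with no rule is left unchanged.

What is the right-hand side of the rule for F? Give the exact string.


Trying F → FF:
  Step 0: FE
  Step 1: FFE
  Step 2: FFFFE
Matches the given result.

Answer: FF


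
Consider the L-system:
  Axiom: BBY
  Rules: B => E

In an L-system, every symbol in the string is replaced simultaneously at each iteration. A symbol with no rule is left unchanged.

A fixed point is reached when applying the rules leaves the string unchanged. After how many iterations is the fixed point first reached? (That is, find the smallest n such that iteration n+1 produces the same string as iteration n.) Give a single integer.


Step 0: BBY
Step 1: EEY
Step 2: EEY  (unchanged — fixed point at step 1)

Answer: 1


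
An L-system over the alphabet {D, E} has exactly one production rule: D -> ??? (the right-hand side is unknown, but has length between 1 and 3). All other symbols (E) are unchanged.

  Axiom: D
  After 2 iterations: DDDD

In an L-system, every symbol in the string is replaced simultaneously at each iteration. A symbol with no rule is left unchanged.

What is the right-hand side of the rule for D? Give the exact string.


Answer: DD

Derivation:
Trying D -> DD:
  Step 0: D
  Step 1: DD
  Step 2: DDDD
Matches the given result.


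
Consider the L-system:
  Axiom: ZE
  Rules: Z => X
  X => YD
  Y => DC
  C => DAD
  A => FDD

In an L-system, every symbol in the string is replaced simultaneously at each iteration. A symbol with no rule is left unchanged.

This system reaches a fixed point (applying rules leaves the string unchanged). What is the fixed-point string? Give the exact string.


Step 0: ZE
Step 1: XE
Step 2: YDE
Step 3: DCDE
Step 4: DDADDE
Step 5: DDFDDDDE
Step 6: DDFDDDDE  (unchanged — fixed point at step 5)

Answer: DDFDDDDE


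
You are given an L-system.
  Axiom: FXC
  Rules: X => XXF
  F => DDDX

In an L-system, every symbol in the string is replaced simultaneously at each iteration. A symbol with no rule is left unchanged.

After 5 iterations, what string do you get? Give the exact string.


Answer: DDDXXFXXFDDDXXXFXXFDDDXDDDXXFXXFXXFDDDXXXFXXFDDDXDDDXXFDDDXXFXXFDDDXXXFXXFDDDXXXFXXFDDDXDDDXXFXXFXXFDDDXXXFXXFDDDXDDDXXFDDDXXFXXFDDDXXXFXXFDDDXXXFXXFDDDXDDDXXFXXFXXFDDDXXXFXXFDDDXDDDXXFDDDXXFXXFDDDXDDDXXFXXFDDDXXXFXXFDDDXDDDXXFC

Derivation:
Step 0: FXC
Step 1: DDDXXXFC
Step 2: DDDXXFXXFXXFDDDXC
Step 3: DDDXXFXXFDDDXXXFXXFDDDXXXFXXFDDDXDDDXXFC
Step 4: DDDXXFXXFDDDXXXFXXFDDDXDDDXXFXXFXXFDDDXXXFXXFDDDXDDDXXFXXFXXFDDDXXXFXXFDDDXDDDXXFDDDXXFXXFDDDXC
Step 5: DDDXXFXXFDDDXXXFXXFDDDXDDDXXFXXFXXFDDDXXXFXXFDDDXDDDXXFDDDXXFXXFDDDXXXFXXFDDDXXXFXXFDDDXDDDXXFXXFXXFDDDXXXFXXFDDDXDDDXXFDDDXXFXXFDDDXXXFXXFDDDXXXFXXFDDDXDDDXXFXXFXXFDDDXXXFXXFDDDXDDDXXFDDDXXFXXFDDDXDDDXXFXXFDDDXXXFXXFDDDXDDDXXFC


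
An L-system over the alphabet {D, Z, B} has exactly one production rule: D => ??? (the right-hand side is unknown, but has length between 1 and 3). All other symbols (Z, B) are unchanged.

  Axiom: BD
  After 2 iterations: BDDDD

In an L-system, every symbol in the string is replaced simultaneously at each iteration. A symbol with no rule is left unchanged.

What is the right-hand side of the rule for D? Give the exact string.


Trying D => DD:
  Step 0: BD
  Step 1: BDD
  Step 2: BDDDD
Matches the given result.

Answer: DD


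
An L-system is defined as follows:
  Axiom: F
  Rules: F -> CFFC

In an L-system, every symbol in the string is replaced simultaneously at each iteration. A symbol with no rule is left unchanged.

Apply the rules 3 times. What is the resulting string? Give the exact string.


Step 0: F
Step 1: CFFC
Step 2: CCFFCCFFCC
Step 3: CCCFFCCFFCCCCFFCCFFCCC

Answer: CCCFFCCFFCCCCFFCCFFCCC


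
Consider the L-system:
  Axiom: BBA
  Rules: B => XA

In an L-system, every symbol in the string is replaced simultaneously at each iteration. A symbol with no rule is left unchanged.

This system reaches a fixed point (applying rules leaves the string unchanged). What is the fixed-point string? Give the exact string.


Step 0: BBA
Step 1: XAXAA
Step 2: XAXAA  (unchanged — fixed point at step 1)

Answer: XAXAA


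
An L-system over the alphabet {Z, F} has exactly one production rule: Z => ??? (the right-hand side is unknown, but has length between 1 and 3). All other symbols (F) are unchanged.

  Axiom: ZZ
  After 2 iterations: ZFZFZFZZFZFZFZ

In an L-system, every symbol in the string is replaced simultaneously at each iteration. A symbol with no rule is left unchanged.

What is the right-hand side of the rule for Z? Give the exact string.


Answer: ZFZ

Derivation:
Trying Z => ZFZ:
  Step 0: ZZ
  Step 1: ZFZZFZ
  Step 2: ZFZFZFZZFZFZFZ
Matches the given result.


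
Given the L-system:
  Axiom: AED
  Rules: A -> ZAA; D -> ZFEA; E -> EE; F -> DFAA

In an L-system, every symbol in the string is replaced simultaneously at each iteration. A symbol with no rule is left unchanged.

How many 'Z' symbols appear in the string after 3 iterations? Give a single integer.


Answer: 14

Derivation:
Step 0: AED  (0 'Z')
Step 1: ZAAEEZFEA  (2 'Z')
Step 2: ZZAAZAAEEEEZDFAAEEZAA  (5 'Z')
Step 3: ZZZAAZAAZZAAZAAEEEEEEEEZZFEADFAAZAAZAAEEEEZZAAZAA  (14 'Z')


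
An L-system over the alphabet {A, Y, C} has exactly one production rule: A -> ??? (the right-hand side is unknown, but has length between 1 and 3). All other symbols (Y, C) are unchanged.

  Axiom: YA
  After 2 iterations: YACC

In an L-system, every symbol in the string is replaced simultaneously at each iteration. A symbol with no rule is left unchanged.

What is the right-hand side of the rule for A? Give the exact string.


Answer: AC

Derivation:
Trying A -> AC:
  Step 0: YA
  Step 1: YAC
  Step 2: YACC
Matches the given result.


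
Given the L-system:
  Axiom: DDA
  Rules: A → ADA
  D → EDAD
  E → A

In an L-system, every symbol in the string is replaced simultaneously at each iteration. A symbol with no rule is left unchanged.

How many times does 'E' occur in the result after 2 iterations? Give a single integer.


Step 0: DDA  (0 'E')
Step 1: EDADEDADADA  (2 'E')
Step 2: AEDADADAEDADAEDADADAEDADADAEDADADA  (5 'E')

Answer: 5


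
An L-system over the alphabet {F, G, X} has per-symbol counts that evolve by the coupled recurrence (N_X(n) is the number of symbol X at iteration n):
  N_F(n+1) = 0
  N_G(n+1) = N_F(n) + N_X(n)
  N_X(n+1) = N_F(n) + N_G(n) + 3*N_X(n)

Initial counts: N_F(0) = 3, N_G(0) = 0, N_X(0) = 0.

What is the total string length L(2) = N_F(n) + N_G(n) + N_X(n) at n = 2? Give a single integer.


Answer: 15

Derivation:
Step 0: N_F=3, N_G=0, N_X=0, L=3
Step 1: N_F=0, N_G=3, N_X=3, L=6
Step 2: N_F=0, N_G=3, N_X=12, L=15


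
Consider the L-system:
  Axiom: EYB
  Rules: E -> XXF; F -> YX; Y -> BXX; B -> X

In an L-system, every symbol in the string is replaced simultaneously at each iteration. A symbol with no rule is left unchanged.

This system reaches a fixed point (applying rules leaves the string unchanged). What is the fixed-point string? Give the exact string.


Answer: XXXXXXXXXX

Derivation:
Step 0: EYB
Step 1: XXFBXXX
Step 2: XXYXXXXX
Step 3: XXBXXXXXXX
Step 4: XXXXXXXXXX
Step 5: XXXXXXXXXX  (unchanged — fixed point at step 4)


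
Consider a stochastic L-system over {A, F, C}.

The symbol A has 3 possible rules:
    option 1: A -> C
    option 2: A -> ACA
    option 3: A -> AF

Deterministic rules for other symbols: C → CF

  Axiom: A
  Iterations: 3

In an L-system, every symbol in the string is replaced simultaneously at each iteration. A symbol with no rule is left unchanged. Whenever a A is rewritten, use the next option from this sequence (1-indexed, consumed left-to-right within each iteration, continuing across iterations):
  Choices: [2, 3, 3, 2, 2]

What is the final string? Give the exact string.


Answer: ACAFCFFACAF

Derivation:
Step 0: A
Step 1: ACA  (used choices [2])
Step 2: AFCFAF  (used choices [3, 3])
Step 3: ACAFCFFACAF  (used choices [2, 2])


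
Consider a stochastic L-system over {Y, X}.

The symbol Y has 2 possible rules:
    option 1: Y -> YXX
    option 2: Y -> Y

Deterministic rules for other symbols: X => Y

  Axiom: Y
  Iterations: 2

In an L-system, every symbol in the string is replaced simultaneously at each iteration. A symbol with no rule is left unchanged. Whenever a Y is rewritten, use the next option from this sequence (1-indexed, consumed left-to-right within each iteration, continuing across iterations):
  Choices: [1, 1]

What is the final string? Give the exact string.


Step 0: Y
Step 1: YXX  (used choices [1])
Step 2: YXXYY  (used choices [1])

Answer: YXXYY


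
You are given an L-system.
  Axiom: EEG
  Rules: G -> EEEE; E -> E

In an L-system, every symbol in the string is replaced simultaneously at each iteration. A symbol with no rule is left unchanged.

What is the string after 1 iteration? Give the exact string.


Answer: EEEEEE

Derivation:
Step 0: EEG
Step 1: EEEEEE


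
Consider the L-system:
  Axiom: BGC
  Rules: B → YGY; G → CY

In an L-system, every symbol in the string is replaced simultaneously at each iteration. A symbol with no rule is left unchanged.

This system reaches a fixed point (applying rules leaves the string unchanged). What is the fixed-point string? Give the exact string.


Step 0: BGC
Step 1: YGYCYC
Step 2: YCYYCYC
Step 3: YCYYCYC  (unchanged — fixed point at step 2)

Answer: YCYYCYC


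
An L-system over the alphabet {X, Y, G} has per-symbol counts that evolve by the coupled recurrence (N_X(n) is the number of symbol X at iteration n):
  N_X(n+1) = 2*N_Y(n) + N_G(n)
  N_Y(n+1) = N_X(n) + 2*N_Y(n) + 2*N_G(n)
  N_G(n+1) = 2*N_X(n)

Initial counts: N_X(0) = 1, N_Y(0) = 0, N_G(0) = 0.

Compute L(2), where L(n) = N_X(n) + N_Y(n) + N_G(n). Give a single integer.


Answer: 10

Derivation:
Step 0: N_X=1, N_Y=0, N_G=0, L=1
Step 1: N_X=0, N_Y=1, N_G=2, L=3
Step 2: N_X=4, N_Y=6, N_G=0, L=10


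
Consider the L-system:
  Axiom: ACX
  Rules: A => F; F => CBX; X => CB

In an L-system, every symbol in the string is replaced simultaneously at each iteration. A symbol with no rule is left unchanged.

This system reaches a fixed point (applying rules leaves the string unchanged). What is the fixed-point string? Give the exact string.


Answer: CBCBCCB

Derivation:
Step 0: ACX
Step 1: FCCB
Step 2: CBXCCB
Step 3: CBCBCCB
Step 4: CBCBCCB  (unchanged — fixed point at step 3)


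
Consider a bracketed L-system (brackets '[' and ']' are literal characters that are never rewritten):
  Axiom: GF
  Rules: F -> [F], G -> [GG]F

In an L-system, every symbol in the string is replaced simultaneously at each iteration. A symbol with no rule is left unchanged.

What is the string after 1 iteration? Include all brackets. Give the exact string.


Answer: [GG]F[F]

Derivation:
Step 0: GF
Step 1: [GG]F[F]


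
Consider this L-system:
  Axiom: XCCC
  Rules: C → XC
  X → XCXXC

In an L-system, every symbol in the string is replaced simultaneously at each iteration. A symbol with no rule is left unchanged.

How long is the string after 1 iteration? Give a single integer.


Step 0: length = 4
Step 1: length = 11

Answer: 11


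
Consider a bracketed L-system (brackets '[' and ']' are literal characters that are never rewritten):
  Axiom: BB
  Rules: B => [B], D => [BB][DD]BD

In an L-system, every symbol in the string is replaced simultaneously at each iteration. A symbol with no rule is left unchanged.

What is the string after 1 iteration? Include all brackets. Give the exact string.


Step 0: BB
Step 1: [B][B]

Answer: [B][B]


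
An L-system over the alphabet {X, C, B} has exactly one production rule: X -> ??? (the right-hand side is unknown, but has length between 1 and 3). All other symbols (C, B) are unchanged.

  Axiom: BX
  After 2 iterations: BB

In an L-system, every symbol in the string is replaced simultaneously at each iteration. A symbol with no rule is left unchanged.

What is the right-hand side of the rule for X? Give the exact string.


Answer: B

Derivation:
Trying X -> B:
  Step 0: BX
  Step 1: BB
  Step 2: BB
Matches the given result.


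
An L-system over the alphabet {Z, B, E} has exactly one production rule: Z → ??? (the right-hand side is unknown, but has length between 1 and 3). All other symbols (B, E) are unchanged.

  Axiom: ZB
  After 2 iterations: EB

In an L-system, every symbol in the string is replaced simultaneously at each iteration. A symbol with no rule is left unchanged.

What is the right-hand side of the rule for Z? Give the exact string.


Answer: E

Derivation:
Trying Z → E:
  Step 0: ZB
  Step 1: EB
  Step 2: EB
Matches the given result.


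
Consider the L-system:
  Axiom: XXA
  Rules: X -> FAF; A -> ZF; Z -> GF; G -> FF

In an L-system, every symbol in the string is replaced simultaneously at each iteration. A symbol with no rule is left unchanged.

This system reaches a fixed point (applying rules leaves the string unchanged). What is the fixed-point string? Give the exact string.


Step 0: XXA
Step 1: FAFFAFZF
Step 2: FZFFFZFFGFF
Step 3: FGFFFFGFFFFFFF
Step 4: FFFFFFFFFFFFFFFF
Step 5: FFFFFFFFFFFFFFFF  (unchanged — fixed point at step 4)

Answer: FFFFFFFFFFFFFFFF


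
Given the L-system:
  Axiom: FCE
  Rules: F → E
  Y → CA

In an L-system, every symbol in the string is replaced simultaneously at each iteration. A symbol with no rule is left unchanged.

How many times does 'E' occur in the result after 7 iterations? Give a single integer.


Answer: 2

Derivation:
Step 0: FCE  (1 'E')
Step 1: ECE  (2 'E')
Step 2: ECE  (2 'E')
Step 3: ECE  (2 'E')
Step 4: ECE  (2 'E')
Step 5: ECE  (2 'E')
Step 6: ECE  (2 'E')
Step 7: ECE  (2 'E')


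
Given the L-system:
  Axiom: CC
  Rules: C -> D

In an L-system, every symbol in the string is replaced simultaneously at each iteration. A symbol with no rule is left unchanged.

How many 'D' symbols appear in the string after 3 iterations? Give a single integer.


Answer: 2

Derivation:
Step 0: CC  (0 'D')
Step 1: DD  (2 'D')
Step 2: DD  (2 'D')
Step 3: DD  (2 'D')


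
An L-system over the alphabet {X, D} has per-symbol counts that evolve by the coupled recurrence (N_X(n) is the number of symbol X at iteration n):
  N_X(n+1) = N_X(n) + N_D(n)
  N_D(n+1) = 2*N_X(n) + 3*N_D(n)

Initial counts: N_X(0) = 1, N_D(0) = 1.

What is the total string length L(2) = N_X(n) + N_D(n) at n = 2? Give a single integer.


Answer: 26

Derivation:
Step 0: N_X=1, N_D=1, L=2
Step 1: N_X=2, N_D=5, L=7
Step 2: N_X=7, N_D=19, L=26


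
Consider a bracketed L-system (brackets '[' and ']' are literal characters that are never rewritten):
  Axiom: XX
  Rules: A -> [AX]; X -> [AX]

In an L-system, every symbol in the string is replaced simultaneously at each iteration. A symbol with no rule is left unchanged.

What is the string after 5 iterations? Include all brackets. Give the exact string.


Answer: [[[[[AX][AX]][[AX][AX]]][[[AX][AX]][[AX][AX]]]][[[[AX][AX]][[AX][AX]]][[[AX][AX]][[AX][AX]]]]][[[[[AX][AX]][[AX][AX]]][[[AX][AX]][[AX][AX]]]][[[[AX][AX]][[AX][AX]]][[[AX][AX]][[AX][AX]]]]]

Derivation:
Step 0: XX
Step 1: [AX][AX]
Step 2: [[AX][AX]][[AX][AX]]
Step 3: [[[AX][AX]][[AX][AX]]][[[AX][AX]][[AX][AX]]]
Step 4: [[[[AX][AX]][[AX][AX]]][[[AX][AX]][[AX][AX]]]][[[[AX][AX]][[AX][AX]]][[[AX][AX]][[AX][AX]]]]
Step 5: [[[[[AX][AX]][[AX][AX]]][[[AX][AX]][[AX][AX]]]][[[[AX][AX]][[AX][AX]]][[[AX][AX]][[AX][AX]]]]][[[[[AX][AX]][[AX][AX]]][[[AX][AX]][[AX][AX]]]][[[[AX][AX]][[AX][AX]]][[[AX][AX]][[AX][AX]]]]]


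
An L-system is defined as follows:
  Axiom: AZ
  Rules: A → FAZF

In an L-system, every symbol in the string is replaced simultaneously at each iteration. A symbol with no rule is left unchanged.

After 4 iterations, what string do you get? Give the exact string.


Step 0: AZ
Step 1: FAZFZ
Step 2: FFAZFZFZ
Step 3: FFFAZFZFZFZ
Step 4: FFFFAZFZFZFZFZ

Answer: FFFFAZFZFZFZFZ


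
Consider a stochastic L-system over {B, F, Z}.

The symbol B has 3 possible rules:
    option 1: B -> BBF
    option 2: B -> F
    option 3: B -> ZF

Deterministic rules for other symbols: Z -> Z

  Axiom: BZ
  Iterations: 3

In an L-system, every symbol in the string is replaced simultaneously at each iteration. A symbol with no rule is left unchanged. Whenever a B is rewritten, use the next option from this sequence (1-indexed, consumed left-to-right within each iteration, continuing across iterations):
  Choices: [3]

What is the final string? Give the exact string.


Answer: ZFZ

Derivation:
Step 0: BZ
Step 1: ZFZ  (used choices [3])
Step 2: ZFZ  (used choices [])
Step 3: ZFZ  (used choices [])


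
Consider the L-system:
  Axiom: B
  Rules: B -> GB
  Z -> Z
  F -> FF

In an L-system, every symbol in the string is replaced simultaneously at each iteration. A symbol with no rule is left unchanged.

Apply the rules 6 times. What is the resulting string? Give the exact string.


Answer: GGGGGGB

Derivation:
Step 0: B
Step 1: GB
Step 2: GGB
Step 3: GGGB
Step 4: GGGGB
Step 5: GGGGGB
Step 6: GGGGGGB


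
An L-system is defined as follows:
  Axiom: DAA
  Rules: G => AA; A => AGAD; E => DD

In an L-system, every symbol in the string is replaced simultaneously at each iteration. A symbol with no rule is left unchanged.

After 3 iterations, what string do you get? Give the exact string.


Answer: DAGADAAAGADDAGADAGADAGADAAAGADDDAGADAAAGADDAGADAGADAGADAAAGADDD

Derivation:
Step 0: DAA
Step 1: DAGADAGAD
Step 2: DAGADAAAGADDAGADAAAGADD
Step 3: DAGADAAAGADDAGADAGADAGADAAAGADDDAGADAAAGADDAGADAGADAGADAAAGADDD


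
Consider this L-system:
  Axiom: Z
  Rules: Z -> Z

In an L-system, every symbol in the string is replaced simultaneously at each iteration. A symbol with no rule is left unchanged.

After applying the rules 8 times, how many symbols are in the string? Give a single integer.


Answer: 1

Derivation:
Step 0: length = 1
Step 1: length = 1
Step 2: length = 1
Step 3: length = 1
Step 4: length = 1
Step 5: length = 1
Step 6: length = 1
Step 7: length = 1
Step 8: length = 1


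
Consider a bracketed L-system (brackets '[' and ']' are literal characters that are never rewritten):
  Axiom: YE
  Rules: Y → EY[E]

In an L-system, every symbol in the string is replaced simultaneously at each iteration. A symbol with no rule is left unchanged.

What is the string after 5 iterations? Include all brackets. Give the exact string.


Answer: EEEEEY[E][E][E][E][E]E

Derivation:
Step 0: YE
Step 1: EY[E]E
Step 2: EEY[E][E]E
Step 3: EEEY[E][E][E]E
Step 4: EEEEY[E][E][E][E]E
Step 5: EEEEEY[E][E][E][E][E]E


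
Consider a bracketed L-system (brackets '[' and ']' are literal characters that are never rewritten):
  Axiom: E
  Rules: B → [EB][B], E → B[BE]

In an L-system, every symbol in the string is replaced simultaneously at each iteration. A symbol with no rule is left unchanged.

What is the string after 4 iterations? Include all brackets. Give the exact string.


Step 0: E
Step 1: B[BE]
Step 2: [EB][B][[EB][B]B[BE]]
Step 3: [B[BE][EB][B]][[EB][B]][[B[BE][EB][B]][[EB][B]][EB][B][[EB][B]B[BE]]]
Step 4: [[EB][B][[EB][B]B[BE]][B[BE][EB][B]][[EB][B]]][[B[BE][EB][B]][[EB][B]]][[[EB][B][[EB][B]B[BE]][B[BE][EB][B]][[EB][B]]][[B[BE][EB][B]][[EB][B]]][B[BE][EB][B]][[EB][B]][[B[BE][EB][B]][[EB][B]][EB][B][[EB][B]B[BE]]]]

Answer: [[EB][B][[EB][B]B[BE]][B[BE][EB][B]][[EB][B]]][[B[BE][EB][B]][[EB][B]]][[[EB][B][[EB][B]B[BE]][B[BE][EB][B]][[EB][B]]][[B[BE][EB][B]][[EB][B]]][B[BE][EB][B]][[EB][B]][[B[BE][EB][B]][[EB][B]][EB][B][[EB][B]B[BE]]]]


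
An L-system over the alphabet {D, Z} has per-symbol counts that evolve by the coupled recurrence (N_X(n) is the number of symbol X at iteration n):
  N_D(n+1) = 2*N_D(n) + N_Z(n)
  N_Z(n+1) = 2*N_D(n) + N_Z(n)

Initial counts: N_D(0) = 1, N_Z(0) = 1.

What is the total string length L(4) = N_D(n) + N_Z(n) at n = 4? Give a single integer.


Step 0: N_D=1, N_Z=1, L=2
Step 1: N_D=3, N_Z=3, L=6
Step 2: N_D=9, N_Z=9, L=18
Step 3: N_D=27, N_Z=27, L=54
Step 4: N_D=81, N_Z=81, L=162

Answer: 162


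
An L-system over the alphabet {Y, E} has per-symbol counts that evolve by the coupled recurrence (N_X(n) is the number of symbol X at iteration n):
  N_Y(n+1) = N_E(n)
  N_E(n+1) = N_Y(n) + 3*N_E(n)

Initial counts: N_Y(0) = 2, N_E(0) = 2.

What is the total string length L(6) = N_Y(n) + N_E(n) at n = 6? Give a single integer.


Step 0: N_Y=2, N_E=2, L=4
Step 1: N_Y=2, N_E=8, L=10
Step 2: N_Y=8, N_E=26, L=34
Step 3: N_Y=26, N_E=86, L=112
Step 4: N_Y=86, N_E=284, L=370
Step 5: N_Y=284, N_E=938, L=1222
Step 6: N_Y=938, N_E=3098, L=4036

Answer: 4036


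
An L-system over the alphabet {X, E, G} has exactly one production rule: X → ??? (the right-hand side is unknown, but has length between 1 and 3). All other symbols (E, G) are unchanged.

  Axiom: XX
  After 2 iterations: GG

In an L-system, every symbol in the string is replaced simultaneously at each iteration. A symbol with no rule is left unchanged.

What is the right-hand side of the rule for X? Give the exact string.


Trying X → G:
  Step 0: XX
  Step 1: GG
  Step 2: GG
Matches the given result.

Answer: G


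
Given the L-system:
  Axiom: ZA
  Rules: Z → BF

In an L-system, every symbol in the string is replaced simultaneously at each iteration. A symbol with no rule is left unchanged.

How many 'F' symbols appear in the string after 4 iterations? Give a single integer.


Step 0: ZA  (0 'F')
Step 1: BFA  (1 'F')
Step 2: BFA  (1 'F')
Step 3: BFA  (1 'F')
Step 4: BFA  (1 'F')

Answer: 1


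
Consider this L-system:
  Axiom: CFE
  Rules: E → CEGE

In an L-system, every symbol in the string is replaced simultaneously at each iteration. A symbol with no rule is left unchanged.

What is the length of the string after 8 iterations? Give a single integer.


Answer: 768

Derivation:
Step 0: length = 3
Step 1: length = 6
Step 2: length = 12
Step 3: length = 24
Step 4: length = 48
Step 5: length = 96
Step 6: length = 192
Step 7: length = 384
Step 8: length = 768


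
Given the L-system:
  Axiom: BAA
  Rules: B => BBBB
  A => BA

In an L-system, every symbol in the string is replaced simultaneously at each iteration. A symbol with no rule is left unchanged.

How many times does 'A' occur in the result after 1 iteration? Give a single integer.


Step 0: BAA  (2 'A')
Step 1: BBBBBABA  (2 'A')

Answer: 2


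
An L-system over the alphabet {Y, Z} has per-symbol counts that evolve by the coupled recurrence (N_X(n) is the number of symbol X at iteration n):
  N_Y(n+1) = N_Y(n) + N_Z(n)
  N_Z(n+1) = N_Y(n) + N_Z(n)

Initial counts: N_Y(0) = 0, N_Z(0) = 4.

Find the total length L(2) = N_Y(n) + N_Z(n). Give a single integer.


Step 0: N_Y=0, N_Z=4, L=4
Step 1: N_Y=4, N_Z=4, L=8
Step 2: N_Y=8, N_Z=8, L=16

Answer: 16


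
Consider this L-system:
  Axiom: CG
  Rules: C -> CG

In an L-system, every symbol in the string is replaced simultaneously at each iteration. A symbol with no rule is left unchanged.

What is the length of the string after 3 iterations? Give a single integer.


Answer: 5

Derivation:
Step 0: length = 2
Step 1: length = 3
Step 2: length = 4
Step 3: length = 5


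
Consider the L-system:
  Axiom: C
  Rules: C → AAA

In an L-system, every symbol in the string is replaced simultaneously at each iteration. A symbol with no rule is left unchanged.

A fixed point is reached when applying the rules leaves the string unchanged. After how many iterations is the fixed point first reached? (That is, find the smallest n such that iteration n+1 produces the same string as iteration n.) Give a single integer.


Step 0: C
Step 1: AAA
Step 2: AAA  (unchanged — fixed point at step 1)

Answer: 1


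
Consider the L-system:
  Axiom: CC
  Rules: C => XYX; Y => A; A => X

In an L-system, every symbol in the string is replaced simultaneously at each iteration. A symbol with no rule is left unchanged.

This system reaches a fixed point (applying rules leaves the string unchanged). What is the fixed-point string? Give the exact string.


Step 0: CC
Step 1: XYXXYX
Step 2: XAXXAX
Step 3: XXXXXX
Step 4: XXXXXX  (unchanged — fixed point at step 3)

Answer: XXXXXX


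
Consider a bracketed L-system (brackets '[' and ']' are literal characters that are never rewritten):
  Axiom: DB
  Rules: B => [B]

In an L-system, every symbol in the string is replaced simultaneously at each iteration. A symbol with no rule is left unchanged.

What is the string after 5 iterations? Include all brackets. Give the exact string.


Step 0: DB
Step 1: D[B]
Step 2: D[[B]]
Step 3: D[[[B]]]
Step 4: D[[[[B]]]]
Step 5: D[[[[[B]]]]]

Answer: D[[[[[B]]]]]


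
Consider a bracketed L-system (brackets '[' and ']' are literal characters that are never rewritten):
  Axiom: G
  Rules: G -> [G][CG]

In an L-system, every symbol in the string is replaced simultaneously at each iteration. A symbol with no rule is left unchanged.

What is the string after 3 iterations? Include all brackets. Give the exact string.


Step 0: G
Step 1: [G][CG]
Step 2: [[G][CG]][C[G][CG]]
Step 3: [[[G][CG]][C[G][CG]]][C[[G][CG]][C[G][CG]]]

Answer: [[[G][CG]][C[G][CG]]][C[[G][CG]][C[G][CG]]]


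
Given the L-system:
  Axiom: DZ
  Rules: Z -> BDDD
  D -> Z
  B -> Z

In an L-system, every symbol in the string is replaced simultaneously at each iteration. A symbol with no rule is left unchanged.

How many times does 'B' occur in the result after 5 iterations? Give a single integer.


Answer: 16

Derivation:
Step 0: DZ  (0 'B')
Step 1: ZBDDD  (1 'B')
Step 2: BDDDZZZZ  (1 'B')
Step 3: ZZZZBDDDBDDDBDDDBDDD  (4 'B')
Step 4: BDDDBDDDBDDDBDDDZZZZZZZZZZZZZZZZ  (4 'B')
Step 5: ZZZZZZZZZZZZZZZZBDDDBDDDBDDDBDDDBDDDBDDDBDDDBDDDBDDDBDDDBDDDBDDDBDDDBDDDBDDDBDDD  (16 'B')


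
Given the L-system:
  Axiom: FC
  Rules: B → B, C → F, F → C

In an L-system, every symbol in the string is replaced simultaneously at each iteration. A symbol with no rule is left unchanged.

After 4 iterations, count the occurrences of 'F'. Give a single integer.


Answer: 1

Derivation:
Step 0: FC  (1 'F')
Step 1: CF  (1 'F')
Step 2: FC  (1 'F')
Step 3: CF  (1 'F')
Step 4: FC  (1 'F')


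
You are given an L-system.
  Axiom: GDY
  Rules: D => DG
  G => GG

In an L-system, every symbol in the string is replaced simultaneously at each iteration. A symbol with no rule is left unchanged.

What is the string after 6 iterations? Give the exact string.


Step 0: GDY
Step 1: GGDGY
Step 2: GGGGDGGGY
Step 3: GGGGGGGGDGGGGGGGY
Step 4: GGGGGGGGGGGGGGGGDGGGGGGGGGGGGGGGY
Step 5: GGGGGGGGGGGGGGGGGGGGGGGGGGGGGGGGDGGGGGGGGGGGGGGGGGGGGGGGGGGGGGGGY
Step 6: GGGGGGGGGGGGGGGGGGGGGGGGGGGGGGGGGGGGGGGGGGGGGGGGGGGGGGGGGGGGGGGGDGGGGGGGGGGGGGGGGGGGGGGGGGGGGGGGGGGGGGGGGGGGGGGGGGGGGGGGGGGGGGGGY

Answer: GGGGGGGGGGGGGGGGGGGGGGGGGGGGGGGGGGGGGGGGGGGGGGGGGGGGGGGGGGGGGGGGDGGGGGGGGGGGGGGGGGGGGGGGGGGGGGGGGGGGGGGGGGGGGGGGGGGGGGGGGGGGGGGGY


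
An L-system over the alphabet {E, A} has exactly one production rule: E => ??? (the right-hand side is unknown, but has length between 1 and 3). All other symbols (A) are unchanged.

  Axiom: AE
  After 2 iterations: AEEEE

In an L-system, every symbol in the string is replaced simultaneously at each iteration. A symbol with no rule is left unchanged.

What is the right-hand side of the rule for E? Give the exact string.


Answer: EE

Derivation:
Trying E => EE:
  Step 0: AE
  Step 1: AEE
  Step 2: AEEEE
Matches the given result.


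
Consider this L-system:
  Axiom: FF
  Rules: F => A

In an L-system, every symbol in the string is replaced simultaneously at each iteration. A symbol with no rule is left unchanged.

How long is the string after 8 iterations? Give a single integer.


Answer: 2

Derivation:
Step 0: length = 2
Step 1: length = 2
Step 2: length = 2
Step 3: length = 2
Step 4: length = 2
Step 5: length = 2
Step 6: length = 2
Step 7: length = 2
Step 8: length = 2


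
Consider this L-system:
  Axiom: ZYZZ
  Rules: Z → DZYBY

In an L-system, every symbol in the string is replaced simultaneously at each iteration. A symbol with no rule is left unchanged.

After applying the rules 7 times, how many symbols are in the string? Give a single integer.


Answer: 88

Derivation:
Step 0: length = 4
Step 1: length = 16
Step 2: length = 28
Step 3: length = 40
Step 4: length = 52
Step 5: length = 64
Step 6: length = 76
Step 7: length = 88


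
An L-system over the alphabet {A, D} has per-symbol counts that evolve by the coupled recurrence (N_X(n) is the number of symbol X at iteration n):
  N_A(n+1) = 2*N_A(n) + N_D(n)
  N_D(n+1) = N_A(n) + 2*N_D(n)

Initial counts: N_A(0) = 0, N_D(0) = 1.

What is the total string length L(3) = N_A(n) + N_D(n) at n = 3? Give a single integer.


Step 0: N_A=0, N_D=1, L=1
Step 1: N_A=1, N_D=2, L=3
Step 2: N_A=4, N_D=5, L=9
Step 3: N_A=13, N_D=14, L=27

Answer: 27


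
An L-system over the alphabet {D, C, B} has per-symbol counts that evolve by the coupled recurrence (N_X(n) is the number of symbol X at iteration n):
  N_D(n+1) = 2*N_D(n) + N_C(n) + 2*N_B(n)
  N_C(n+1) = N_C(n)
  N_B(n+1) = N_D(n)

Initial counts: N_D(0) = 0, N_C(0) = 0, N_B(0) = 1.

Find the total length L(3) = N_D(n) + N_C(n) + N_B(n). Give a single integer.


Step 0: N_D=0, N_C=0, N_B=1, L=1
Step 1: N_D=2, N_C=0, N_B=0, L=2
Step 2: N_D=4, N_C=0, N_B=2, L=6
Step 3: N_D=12, N_C=0, N_B=4, L=16

Answer: 16
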